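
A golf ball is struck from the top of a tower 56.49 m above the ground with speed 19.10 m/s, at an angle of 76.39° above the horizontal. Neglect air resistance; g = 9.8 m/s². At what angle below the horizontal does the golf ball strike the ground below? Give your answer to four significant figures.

v_x = 19.10 cos 76.39° = 4.4945 m/s.
At impact |v_y| = √(v_y0² + 2 g h) = √(18.564² + 2×9.8×56.49) = 38.103 m/s.
Angle below horizontal = arctan(|v_y| / v_x) = arctan(38.103 / 4.4945) = 83.27°.

83.27°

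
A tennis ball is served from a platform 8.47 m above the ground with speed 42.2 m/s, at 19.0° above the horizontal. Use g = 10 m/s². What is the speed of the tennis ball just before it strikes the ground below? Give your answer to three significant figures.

44.2 m/s

v_x = 42.2 cos 19.0° = 39.90 m/s is unchanged throughout.
For the vertical component, v_y² = v_y0² + 2 g h = (13.74)² + 2×10×8.47 = 358.2, so |v_y| = 18.93 m/s.
Impact speed = √(v_x² + v_y²) = √(1592 + 358.2) = 44.2 m/s.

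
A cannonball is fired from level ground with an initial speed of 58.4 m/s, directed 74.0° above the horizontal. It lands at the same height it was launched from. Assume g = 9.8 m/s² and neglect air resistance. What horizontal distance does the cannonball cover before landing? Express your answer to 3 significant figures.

For level ground, R = v₀² sin(2θ) / g.
sin(2 × 74.0°) = sin 148.0° = 0.5299.
R = (58.4)² × 0.5299 / 9.8 = 184 m.

184 m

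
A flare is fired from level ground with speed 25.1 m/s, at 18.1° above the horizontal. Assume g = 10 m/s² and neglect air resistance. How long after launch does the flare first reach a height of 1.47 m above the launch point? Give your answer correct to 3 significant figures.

v_y0 = 25.1 sin 18.1° = 7.798 m/s.
Set y = v_y0 t − ½ g t² = 1.47: 5.000 t² − 7.798 t + 1.47 = 0.
t = [7.798 ± √(60.81 − 29.40)] / 10 = (7.798 ± 5.604) / 10, giving t = 0.219 s or t = 1.34 s.
The flare is on the way up at the first time, so t = 0.219 s.

0.219 s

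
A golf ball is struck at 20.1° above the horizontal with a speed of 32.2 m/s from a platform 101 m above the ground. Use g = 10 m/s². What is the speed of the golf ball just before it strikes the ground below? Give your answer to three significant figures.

v_x = 32.2 cos 20.1° = 30.24 m/s is unchanged throughout.
For the vertical component, v_y² = v_y0² + 2 g h = (11.07)² + 2×10×101 = 2143, so |v_y| = 46.29 m/s.
Impact speed = √(v_x² + v_y²) = √(914.5 + 2143) = 55.3 m/s.

55.3 m/s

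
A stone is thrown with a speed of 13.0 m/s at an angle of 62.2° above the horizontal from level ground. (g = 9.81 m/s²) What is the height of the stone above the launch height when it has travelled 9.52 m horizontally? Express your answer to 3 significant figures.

5.96 m

v_x = 13.0 cos 62.2° = 6.063 m/s, v_y0 = 13.0 sin 62.2° = 11.50 m/s.
Time to reach x = 9.52 m: t = x / v_x = 9.52 / 6.063 = 1.570 s.
y = v_y0 t − ½ g t² = 11.50×1.570 − 4.905×1.570² = 5.96 m.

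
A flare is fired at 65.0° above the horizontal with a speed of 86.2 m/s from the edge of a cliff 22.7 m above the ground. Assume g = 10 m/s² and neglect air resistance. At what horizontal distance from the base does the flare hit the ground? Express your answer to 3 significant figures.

Components: v_x = 86.2 cos 65.0° = 36.43 m/s, v_y = 86.2 sin 65.0° = 78.12 m/s.
Vertical: 0 = 22.7 + 78.12 t − ½(10) t² ⇒ 5.000 t² − 78.12 t − 22.7 = 0.
t = [78.12 + √(6103 + 454.0)] / 10.00 = 15.91 s.
Horizontal: R = v_x · t = 36.43 × 15.91 = 580 m.

580 m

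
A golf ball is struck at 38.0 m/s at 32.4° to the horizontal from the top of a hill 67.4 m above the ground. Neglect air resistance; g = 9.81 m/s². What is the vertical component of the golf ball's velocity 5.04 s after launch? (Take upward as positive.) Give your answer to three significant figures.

-29.1 m/s

Initial vertical component: v_y0 = 38.0 sin 32.4° = 20.36 m/s.
v_y(t) = v_y0 − g t = 20.36 − 9.81 × 5.04 = -29.1 m/s.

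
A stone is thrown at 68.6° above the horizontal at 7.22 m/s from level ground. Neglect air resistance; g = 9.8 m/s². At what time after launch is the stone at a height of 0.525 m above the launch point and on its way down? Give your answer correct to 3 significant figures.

1.29 s

v_y0 = 7.22 sin 68.6° = 6.722 m/s.
Set y = v_y0 t − ½ g t² = 0.525: 4.900 t² − 6.722 t + 0.525 = 0.
t = [6.722 ± √(45.19 − 10.29)] / 9.8 = (6.722 ± 5.908) / 9.8, giving t = 0.0831 s or t = 1.29 s.
On the way down corresponds to the larger root: t = 1.29 s.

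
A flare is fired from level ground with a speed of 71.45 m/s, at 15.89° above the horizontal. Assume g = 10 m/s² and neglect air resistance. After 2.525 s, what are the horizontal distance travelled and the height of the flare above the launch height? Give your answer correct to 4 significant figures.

v_x = 71.45 cos 15.89° = 68.720 m/s; v_y0 = 71.45 sin 15.89° = 19.562 m/s.
x = v_x t = 68.720 × 2.525 = 173.5 m.
y = v_y0 t − ½ g t² = 19.562×2.525 − 5.000×2.525² = 17.52 m.

x = 173.5 m, y = 17.52 m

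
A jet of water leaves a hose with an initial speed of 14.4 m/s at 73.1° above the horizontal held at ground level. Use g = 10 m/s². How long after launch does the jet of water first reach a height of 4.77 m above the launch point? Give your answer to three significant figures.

0.406 s

v_y0 = 14.4 sin 73.1° = 13.78 m/s.
Set y = v_y0 t − ½ g t² = 4.77: 5.000 t² − 13.78 t + 4.77 = 0.
t = [13.78 ± √(189.9 − 95.40)] / 10 = (13.78 ± 9.721) / 10, giving t = 0.406 s or t = 2.35 s.
The jet of water is on the way up at the first time, so t = 0.406 s.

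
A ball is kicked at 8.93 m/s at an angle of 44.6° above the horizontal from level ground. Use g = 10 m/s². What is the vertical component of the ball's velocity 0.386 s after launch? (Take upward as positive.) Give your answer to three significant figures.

Initial vertical component: v_y0 = 8.93 sin 44.6° = 6.270 m/s.
v_y(t) = v_y0 − g t = 6.270 − 10 × 0.386 = 2.41 m/s.

2.41 m/s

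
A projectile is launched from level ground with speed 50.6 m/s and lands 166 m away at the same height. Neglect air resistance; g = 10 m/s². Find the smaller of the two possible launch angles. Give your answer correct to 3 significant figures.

20.2°

Level-ground range: R = v₀² sin(2θ)/g ⇒ sin 2θ = R g / v₀² = 166×10/50.6² = 0.6483.
2θ = arcsin(0.6483) = 40.41° or 180° − 40.41° = 139.59°.
So θ = 20.2° or θ = 69.8°.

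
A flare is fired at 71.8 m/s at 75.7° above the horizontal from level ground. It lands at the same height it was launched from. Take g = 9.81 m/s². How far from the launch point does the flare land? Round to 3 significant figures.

252 m

Components: v_x = 71.8 cos 75.7° = 17.73 m/s, v_y = 71.8 sin 75.7° = 69.58 m/s.
Time of flight (same landing height): t = 2 v_y / g = 2 × 69.58 / 9.81 = 14.19 s.
Range: R = v_x · t = 17.73 × 14.19 = 252 m.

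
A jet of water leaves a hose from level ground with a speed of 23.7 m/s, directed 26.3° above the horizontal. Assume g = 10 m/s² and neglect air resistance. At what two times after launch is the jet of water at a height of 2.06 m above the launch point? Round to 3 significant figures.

0.219 s and 1.88 s

v_y0 = 23.7 sin 26.3° = 10.50 m/s.
Set y = v_y0 t − ½ g t² = 2.06: 5.000 t² − 10.50 t + 2.06 = 0.
t = [10.50 ± √(110.2 − 41.20)] / 10 = (10.50 ± 8.307) / 10, giving t = 0.219 s or t = 1.88 s.
So the jet of water is at 2.06 m at t = 0.219 s (rising) and t = 1.88 s (falling).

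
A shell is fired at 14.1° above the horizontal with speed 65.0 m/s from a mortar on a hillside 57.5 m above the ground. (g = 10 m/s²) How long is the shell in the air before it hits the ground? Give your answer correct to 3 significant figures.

Vertical component: v_y = 65.0 sin 14.1° = 15.83 m/s.
Taking up as positive with launch at y = 57.5 m, landing at y = 0: 0 = 57.5 + 15.83 t − ½(10) t².
Solving 5.000 t² − 15.83 t − 57.5 = 0 gives t = [15.83 + √(15.83² + 4·5.000·57.5)] / 10.00 = 5.33 s.

5.33 s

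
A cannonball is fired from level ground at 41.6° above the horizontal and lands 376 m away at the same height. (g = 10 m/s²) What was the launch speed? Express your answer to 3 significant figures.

On level ground, R = v₀² sin(2θ) / g, so v₀ = √(R g / sin 2θ).
sin(2 × 41.6°) = 0.9930.
v₀ = √(376 × 10 / 0.9930) = √3787 = 61.5 m/s.

61.5 m/s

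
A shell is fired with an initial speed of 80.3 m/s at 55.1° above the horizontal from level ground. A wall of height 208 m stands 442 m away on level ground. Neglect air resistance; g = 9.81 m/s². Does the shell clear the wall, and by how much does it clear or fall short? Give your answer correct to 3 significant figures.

v_x = 80.3 cos 55.1° = 45.94 m/s; v_y0 = 80.3 sin 55.1° = 65.86 m/s.
Time to reach the wall: t = 442 / 45.94 = 9.621 s.
Height at that point: y = 65.86×9.621 − 4.905×9.621² = 179.6 m.
That is 208 − 179.6 = 28.4 m below the top of the wall, so the shell does not clear it.

No — it falls 28.4 m short of clearing the wall.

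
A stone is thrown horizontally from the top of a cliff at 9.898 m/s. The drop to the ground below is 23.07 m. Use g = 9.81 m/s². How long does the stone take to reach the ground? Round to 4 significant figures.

2.169 s

The horizontal speed doesn't affect the fall. With v_y0 = 0, h = ½ g t².
t = √(2 × 23.07 / 9.81) = √4.7034 = 2.169 s.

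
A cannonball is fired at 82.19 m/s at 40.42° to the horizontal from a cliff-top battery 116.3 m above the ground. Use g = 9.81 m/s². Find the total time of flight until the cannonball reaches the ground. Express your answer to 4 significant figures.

Vertical component: v_y = 82.19 sin 40.42° = 53.291 m/s.
Taking up as positive with launch at y = 116.3 m, landing at y = 0: 0 = 116.3 + 53.291 t − ½(9.81) t².
Solving 4.905 t² − 53.291 t − 116.3 = 0 gives t = [53.291 + √(53.291² + 4·4.905·116.3)] / 9.810 = 12.73 s.

12.73 s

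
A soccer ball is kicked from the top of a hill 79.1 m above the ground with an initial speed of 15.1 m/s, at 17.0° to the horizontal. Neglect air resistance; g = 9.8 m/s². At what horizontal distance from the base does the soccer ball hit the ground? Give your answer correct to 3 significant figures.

Components: v_x = 15.1 cos 17.0° = 14.44 m/s, v_y = 15.1 sin 17.0° = 4.415 m/s.
Vertical: 0 = 79.1 + 4.415 t − ½(9.8) t² ⇒ 4.900 t² − 4.415 t − 79.1 = 0.
t = [4.415 + √(19.49 + 1550)] / 9.800 = 4.493 s.
Horizontal: R = v_x · t = 14.44 × 4.493 = 64.9 m.

64.9 m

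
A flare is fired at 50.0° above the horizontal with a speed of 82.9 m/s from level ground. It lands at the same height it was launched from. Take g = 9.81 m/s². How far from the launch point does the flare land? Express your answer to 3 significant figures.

690 m

Components: v_x = 82.9 cos 50.0° = 53.29 m/s, v_y = 82.9 sin 50.0° = 63.51 m/s.
Time of flight (same landing height): t = 2 v_y / g = 2 × 63.51 / 9.81 = 12.95 s.
Range: R = v_x · t = 53.29 × 12.95 = 690 m.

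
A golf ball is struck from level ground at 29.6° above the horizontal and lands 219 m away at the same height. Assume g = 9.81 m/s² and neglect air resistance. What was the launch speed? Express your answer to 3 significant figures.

On level ground, R = v₀² sin(2θ) / g, so v₀ = √(R g / sin 2θ).
sin(2 × 29.6°) = 0.8590.
v₀ = √(219 × 9.81 / 0.8590) = √2501 = 50.0 m/s.

50.0 m/s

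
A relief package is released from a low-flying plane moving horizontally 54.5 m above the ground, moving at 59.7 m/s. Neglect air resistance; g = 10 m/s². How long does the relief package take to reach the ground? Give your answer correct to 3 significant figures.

3.30 s

The horizontal speed doesn't affect the fall. With v_y0 = 0, h = ½ g t².
t = √(2 × 54.5 / 10) = √10.90 = 3.30 s.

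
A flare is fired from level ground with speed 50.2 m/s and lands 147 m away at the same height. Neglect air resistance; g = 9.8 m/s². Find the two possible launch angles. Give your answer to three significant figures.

17.4° and 72.6°

Level-ground range: R = v₀² sin(2θ)/g ⇒ sin 2θ = R g / v₀² = 147×9.8/50.2² = 0.5717.
2θ = arcsin(0.5717) = 34.87° or 180° − 34.87° = 145.13°.
So θ = 17.4° or θ = 72.6°.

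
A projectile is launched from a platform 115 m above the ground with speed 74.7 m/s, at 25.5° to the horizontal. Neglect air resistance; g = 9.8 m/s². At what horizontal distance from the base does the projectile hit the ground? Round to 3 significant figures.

616 m

Components: v_x = 74.7 cos 25.5° = 67.42 m/s, v_y = 74.7 sin 25.5° = 32.16 m/s.
Vertical: 0 = 115 + 32.16 t − ½(9.8) t² ⇒ 4.900 t² − 32.16 t − 115 = 0.
t = [32.16 + √(1034 + 2254)] / 9.800 = 9.133 s.
Horizontal: R = v_x · t = 67.42 × 9.133 = 616 m.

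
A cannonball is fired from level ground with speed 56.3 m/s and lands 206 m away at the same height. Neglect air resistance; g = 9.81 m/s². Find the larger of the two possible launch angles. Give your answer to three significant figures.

70.2°

Level-ground range: R = v₀² sin(2θ)/g ⇒ sin 2θ = R g / v₀² = 206×9.81/56.3² = 0.6376.
2θ = arcsin(0.6376) = 39.61° or 180° − 39.61° = 140.39°.
So θ = 19.8° or θ = 70.2°.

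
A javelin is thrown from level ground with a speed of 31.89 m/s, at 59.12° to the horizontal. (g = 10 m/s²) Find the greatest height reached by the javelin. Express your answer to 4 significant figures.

Vertical component of launch velocity: v_y = 31.89 sin 59.12° = 27.369 m/s.
At the highest point the vertical velocity is zero, so v_y² = 2 g h_max.
h_max = (27.369)² / (2 × 10) = 749.06 / 20.00 = 37.45 m.

37.45 m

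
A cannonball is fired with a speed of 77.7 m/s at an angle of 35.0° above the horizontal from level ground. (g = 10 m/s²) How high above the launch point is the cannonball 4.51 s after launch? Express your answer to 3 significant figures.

v_y0 = 77.7 sin 35.0° = 44.57 m/s.
y(t) = v_y0 t − ½ g t² = 44.57×4.51 − 5.000×4.51² = 99.3 m.

99.3 m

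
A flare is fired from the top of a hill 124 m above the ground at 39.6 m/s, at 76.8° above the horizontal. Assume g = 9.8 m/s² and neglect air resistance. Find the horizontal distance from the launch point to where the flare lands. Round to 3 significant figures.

93.3 m

Components: v_x = 39.6 cos 76.8° = 9.043 m/s, v_y = 39.6 sin 76.8° = 38.55 m/s.
Vertical: 0 = 124 + 38.55 t − ½(9.8) t² ⇒ 4.900 t² − 38.55 t − 124 = 0.
t = [38.55 + √(1486 + 2430)] / 9.800 = 10.32 s.
Horizontal: R = v_x · t = 9.043 × 10.32 = 93.3 m.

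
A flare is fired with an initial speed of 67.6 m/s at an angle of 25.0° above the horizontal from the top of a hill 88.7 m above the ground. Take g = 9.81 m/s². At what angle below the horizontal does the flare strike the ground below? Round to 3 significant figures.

39.5°

v_x = 67.6 cos 25.0° = 61.27 m/s.
At impact |v_y| = √(v_y0² + 2 g h) = √(28.57² + 2×9.81×88.7) = 50.56 m/s.
Angle below horizontal = arctan(|v_y| / v_x) = arctan(50.56 / 61.27) = 39.5°.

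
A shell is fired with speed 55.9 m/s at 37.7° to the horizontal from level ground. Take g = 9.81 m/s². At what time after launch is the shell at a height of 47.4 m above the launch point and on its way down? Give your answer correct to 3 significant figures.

v_y0 = 55.9 sin 37.7° = 34.18 m/s.
Set y = v_y0 t − ½ g t² = 47.4: 4.905 t² − 34.18 t + 47.4 = 0.
t = [34.18 ± √(1168 − 930.0)] / 9.81 = (34.18 ± 15.43) / 9.81, giving t = 1.91 s or t = 5.06 s.
On the way down corresponds to the larger root: t = 5.06 s.

5.06 s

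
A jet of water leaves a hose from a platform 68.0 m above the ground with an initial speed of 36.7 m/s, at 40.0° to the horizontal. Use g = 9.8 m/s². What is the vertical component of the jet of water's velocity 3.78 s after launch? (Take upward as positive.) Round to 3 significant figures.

Initial vertical component: v_y0 = 36.7 sin 40.0° = 23.59 m/s.
v_y(t) = v_y0 − g t = 23.59 − 9.8 × 3.78 = -13.5 m/s.

-13.5 m/s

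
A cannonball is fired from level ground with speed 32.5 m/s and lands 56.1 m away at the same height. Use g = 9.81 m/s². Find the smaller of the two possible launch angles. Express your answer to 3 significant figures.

Level-ground range: R = v₀² sin(2θ)/g ⇒ sin 2θ = R g / v₀² = 56.1×9.81/32.5² = 0.5210.
2θ = arcsin(0.5210) = 31.40° or 180° − 31.40° = 148.60°.
So θ = 15.7° or θ = 74.3°.

15.7°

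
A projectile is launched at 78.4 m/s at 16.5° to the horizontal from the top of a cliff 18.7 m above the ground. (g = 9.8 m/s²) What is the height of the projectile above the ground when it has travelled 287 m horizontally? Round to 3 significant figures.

v_x = 78.4 cos 16.5° = 75.17 m/s, v_y0 = 78.4 sin 16.5° = 22.27 m/s.
Time to reach x = 287 m: t = x / v_x = 287 / 75.17 = 3.818 s.
y = 18.7 + v_y0 t − ½ g t² = 18.7 + 22.27×3.818 − 4.900×3.818² = 32.3 m.

32.3 m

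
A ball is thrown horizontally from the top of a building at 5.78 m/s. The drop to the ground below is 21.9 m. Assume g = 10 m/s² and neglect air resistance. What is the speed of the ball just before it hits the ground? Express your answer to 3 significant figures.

Fall time: t = √(2 × 21.9 / 10) = 2.093 s.
At impact: v_x = 5.78 m/s (unchanged), v_y = g t = 10 × 2.093 = 20.93 m/s.
Speed = √(v_x² + v_y²) = √(33.41 + 438.1) = 21.7 m/s.

21.7 m/s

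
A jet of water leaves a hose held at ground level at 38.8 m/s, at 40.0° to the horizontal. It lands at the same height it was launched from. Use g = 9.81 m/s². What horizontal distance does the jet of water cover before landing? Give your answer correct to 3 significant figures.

Components: v_x = 38.8 cos 40.0° = 29.72 m/s, v_y = 38.8 sin 40.0° = 24.94 m/s.
Time of flight (same landing height): t = 2 v_y / g = 2 × 24.94 / 9.81 = 5.085 s.
Range: R = v_x · t = 29.72 × 5.085 = 151 m.

151 m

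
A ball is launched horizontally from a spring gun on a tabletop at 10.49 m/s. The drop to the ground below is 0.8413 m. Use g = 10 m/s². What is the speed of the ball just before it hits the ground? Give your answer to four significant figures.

11.26 m/s

Fall time: t = √(2 × 0.8413 / 10) = 0.41020 s.
At impact: v_x = 10.49 m/s (unchanged), v_y = g t = 10 × 0.41020 = 4.1020 m/s.
Speed = √(v_x² + v_y²) = √(110.04 + 16.826) = 11.26 m/s.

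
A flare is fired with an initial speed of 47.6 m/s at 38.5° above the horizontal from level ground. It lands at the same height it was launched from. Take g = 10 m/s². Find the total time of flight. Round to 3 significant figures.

5.93 s

Vertical component: v_y = 47.6 sin 38.5° = 29.63 m/s.
For a projectile landing at launch height, time of flight is t = 2 v_y / g = 2 × 29.63 / 10 = 5.93 s.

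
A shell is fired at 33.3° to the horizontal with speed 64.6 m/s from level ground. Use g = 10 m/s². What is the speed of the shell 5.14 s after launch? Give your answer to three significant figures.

v_x = 64.6 cos 33.3° = 53.99 m/s (constant).
v_y(t) = 64.6 sin 33.3° − g t = 35.47 − 10 × 5.14 = -15.93 m/s.
Speed = √(v_x² + v_y²) = √(2915 + 253.8) = 56.3 m/s.

56.3 m/s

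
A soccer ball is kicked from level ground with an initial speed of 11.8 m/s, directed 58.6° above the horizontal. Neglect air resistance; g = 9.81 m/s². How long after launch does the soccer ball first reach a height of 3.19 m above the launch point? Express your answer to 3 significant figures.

v_y0 = 11.8 sin 58.6° = 10.07 m/s.
Set y = v_y0 t − ½ g t² = 3.19: 4.905 t² − 10.07 t + 3.19 = 0.
t = [10.07 ± √(101.4 − 62.59)] / 9.81 = (10.07 ± 6.230) / 9.81, giving t = 0.391 s or t = 1.66 s.
The soccer ball is on the way up at the first time, so t = 0.391 s.

0.391 s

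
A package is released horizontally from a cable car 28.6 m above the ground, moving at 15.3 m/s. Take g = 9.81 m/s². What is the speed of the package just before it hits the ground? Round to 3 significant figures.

Fall time: t = √(2 × 28.6 / 9.81) = 2.415 s.
At impact: v_x = 15.3 m/s (unchanged), v_y = g t = 9.81 × 2.415 = 23.69 m/s.
Speed = √(v_x² + v_y²) = √(234.1 + 561.2) = 28.2 m/s.

28.2 m/s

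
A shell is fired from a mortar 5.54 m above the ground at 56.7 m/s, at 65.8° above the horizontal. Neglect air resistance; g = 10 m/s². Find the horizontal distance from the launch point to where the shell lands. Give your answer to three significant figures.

Components: v_x = 56.7 cos 65.8° = 23.24 m/s, v_y = 56.7 sin 65.8° = 51.72 m/s.
Vertical: 0 = 5.54 + 51.72 t − ½(10) t² ⇒ 5.000 t² − 51.72 t − 5.54 = 0.
t = [51.72 + √(2675 + 110.8)] / 10.00 = 10.45 s.
Horizontal: R = v_x · t = 23.24 × 10.45 = 243 m.

243 m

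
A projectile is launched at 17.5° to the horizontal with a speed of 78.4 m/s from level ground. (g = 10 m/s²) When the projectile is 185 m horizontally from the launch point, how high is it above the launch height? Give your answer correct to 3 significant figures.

27.7 m

v_x = 78.4 cos 17.5° = 74.77 m/s, v_y0 = 78.4 sin 17.5° = 23.58 m/s.
Time to reach x = 185 m: t = x / v_x = 185 / 74.77 = 2.474 s.
y = v_y0 t − ½ g t² = 23.58×2.474 − 5.000×2.474² = 27.7 m.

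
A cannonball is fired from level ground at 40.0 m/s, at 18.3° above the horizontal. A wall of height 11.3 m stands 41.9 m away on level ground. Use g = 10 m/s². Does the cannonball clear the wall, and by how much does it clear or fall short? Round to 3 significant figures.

No — it falls 3.53 m short of clearing the wall.

v_x = 40.0 cos 18.3° = 37.98 m/s; v_y0 = 40.0 sin 18.3° = 12.56 m/s.
Time to reach the wall: t = 41.9 / 37.98 = 1.103 s.
Height at that point: y = 12.56×1.103 − 5.000×1.103² = 7.771 m.
That is 11.3 − 7.771 = 3.53 m below the top of the wall, so the cannonball does not clear it.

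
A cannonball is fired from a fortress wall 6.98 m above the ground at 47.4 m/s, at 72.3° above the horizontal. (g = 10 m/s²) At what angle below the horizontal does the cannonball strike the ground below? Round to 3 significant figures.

v_x = 47.4 cos 72.3° = 14.41 m/s.
At impact |v_y| = √(v_y0² + 2 g h) = √(45.16² + 2×10×6.98) = 46.68 m/s.
Angle below horizontal = arctan(|v_y| / v_x) = arctan(46.68 / 14.41) = 72.8°.

72.8°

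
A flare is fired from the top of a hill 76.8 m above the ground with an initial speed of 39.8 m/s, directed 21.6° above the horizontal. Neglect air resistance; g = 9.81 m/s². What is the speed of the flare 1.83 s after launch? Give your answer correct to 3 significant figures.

37.2 m/s

v_x = 39.8 cos 21.6° = 37.01 m/s (constant).
v_y(t) = 39.8 sin 21.6° − g t = 14.65 − 9.81 × 1.83 = -3.302 m/s.
Speed = √(v_x² + v_y²) = √(1370 + 10.90) = 37.2 m/s.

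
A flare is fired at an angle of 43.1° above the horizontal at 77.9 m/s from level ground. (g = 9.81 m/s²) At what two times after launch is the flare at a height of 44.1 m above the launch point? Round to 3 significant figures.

v_y0 = 77.9 sin 43.1° = 53.23 m/s.
Set y = v_y0 t − ½ g t² = 44.1: 4.905 t² − 53.23 t + 44.1 = 0.
t = [53.23 ± √(2833 − 865.2)] / 9.81 = (53.23 ± 44.36) / 9.81, giving t = 0.904 s or t = 9.95 s.
So the flare is at 44.1 m at t = 0.904 s (rising) and t = 9.95 s (falling).

0.904 s and 9.95 s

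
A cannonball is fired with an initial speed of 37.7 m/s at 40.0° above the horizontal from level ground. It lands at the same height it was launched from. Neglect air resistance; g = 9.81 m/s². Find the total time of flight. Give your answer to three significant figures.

Vertical component: v_y = 37.7 sin 40.0° = 24.23 m/s.
For a projectile landing at launch height, time of flight is t = 2 v_y / g = 2 × 24.23 / 9.81 = 4.94 s.

4.94 s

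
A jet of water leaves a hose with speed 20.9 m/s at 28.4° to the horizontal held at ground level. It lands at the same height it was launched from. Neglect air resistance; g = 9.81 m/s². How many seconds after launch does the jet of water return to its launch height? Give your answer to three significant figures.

Vertical component: v_y = 20.9 sin 28.4° = 9.941 m/s.
For a projectile landing at launch height, time of flight is t = 2 v_y / g = 2 × 9.941 / 9.81 = 2.03 s.

2.03 s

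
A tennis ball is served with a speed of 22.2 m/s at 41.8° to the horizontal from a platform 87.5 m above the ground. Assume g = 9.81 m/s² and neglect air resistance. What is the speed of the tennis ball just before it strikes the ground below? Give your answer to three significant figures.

v_x = 22.2 cos 41.8° = 16.55 m/s is unchanged throughout.
For the vertical component, v_y² = v_y0² + 2 g h = (14.80)² + 2×9.81×87.5 = 1936, so |v_y| = 44.00 m/s.
Impact speed = √(v_x² + v_y²) = √(273.9 + 1936) = 47.0 m/s.

47.0 m/s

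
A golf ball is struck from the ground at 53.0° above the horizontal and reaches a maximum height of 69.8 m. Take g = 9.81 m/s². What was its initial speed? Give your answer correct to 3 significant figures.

46.3 m/s

At maximum height v_y = 0, so (v₀ sin θ)² = 2 g H.
v₀ sin 53.0° = √(2 × 9.81 × 69.8) = 37.01 m/s.
v₀ = 37.01 / sin 53.0° = 37.01 / 0.7986 = 46.3 m/s.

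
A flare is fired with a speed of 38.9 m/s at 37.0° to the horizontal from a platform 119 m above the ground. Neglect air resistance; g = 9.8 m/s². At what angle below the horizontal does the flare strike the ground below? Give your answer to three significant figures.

59.9°

v_x = 38.9 cos 37.0° = 31.07 m/s.
At impact |v_y| = √(v_y0² + 2 g h) = √(23.41² + 2×9.8×119) = 53.67 m/s.
Angle below horizontal = arctan(|v_y| / v_x) = arctan(53.67 / 31.07) = 59.9°.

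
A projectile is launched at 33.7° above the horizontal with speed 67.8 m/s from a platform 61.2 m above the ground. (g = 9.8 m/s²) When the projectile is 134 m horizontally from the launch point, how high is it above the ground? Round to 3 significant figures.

v_x = 67.8 cos 33.7° = 56.41 m/s, v_y0 = 67.8 sin 33.7° = 37.62 m/s.
Time to reach x = 134 m: t = x / v_x = 134 / 56.41 = 2.375 s.
y = 61.2 + v_y0 t − ½ g t² = 61.2 + 37.62×2.375 − 4.900×2.375² = 123 m.

123 m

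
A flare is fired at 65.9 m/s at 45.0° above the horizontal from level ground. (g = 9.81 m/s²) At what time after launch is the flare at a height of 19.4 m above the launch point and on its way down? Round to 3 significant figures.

v_y0 = 65.9 sin 45.0° = 46.60 m/s.
Set y = v_y0 t − ½ g t² = 19.4: 4.905 t² − 46.60 t + 19.4 = 0.
t = [46.60 ± √(2172 − 380.6)] / 9.81 = (46.60 ± 42.32) / 9.81, giving t = 0.436 s or t = 9.06 s.
On the way down corresponds to the larger root: t = 9.06 s.

9.06 s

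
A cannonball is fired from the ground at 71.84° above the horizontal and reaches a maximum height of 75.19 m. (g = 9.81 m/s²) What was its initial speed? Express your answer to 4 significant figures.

40.42 m/s

At maximum height v_y = 0, so (v₀ sin θ)² = 2 g H.
v₀ sin 71.84° = √(2 × 9.81 × 75.19) = 38.409 m/s.
v₀ = 38.409 / sin 71.84° = 38.409 / 0.9502 = 40.42 m/s.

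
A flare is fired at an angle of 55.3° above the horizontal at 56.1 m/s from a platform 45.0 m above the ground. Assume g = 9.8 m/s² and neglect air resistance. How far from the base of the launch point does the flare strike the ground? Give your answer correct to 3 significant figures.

329 m

Components: v_x = 56.1 cos 55.3° = 31.94 m/s, v_y = 56.1 sin 55.3° = 46.12 m/s.
Vertical: 0 = 45.0 + 46.12 t − ½(9.8) t² ⇒ 4.900 t² − 46.12 t − 45.0 = 0.
t = [46.12 + √(2127 + 882.0)] / 9.800 = 10.30 s.
Horizontal: R = v_x · t = 31.94 × 10.30 = 329 m.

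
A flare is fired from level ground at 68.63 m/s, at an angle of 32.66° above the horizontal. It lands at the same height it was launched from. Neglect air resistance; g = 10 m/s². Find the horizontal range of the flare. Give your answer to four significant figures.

428.0 m

Components: v_x = 68.63 cos 32.66° = 57.779 m/s, v_y = 68.63 sin 32.66° = 37.036 m/s.
Time of flight (same landing height): t = 2 v_y / g = 2 × 37.036 / 10 = 7.4072 s.
Range: R = v_x · t = 57.779 × 7.4072 = 428.0 m.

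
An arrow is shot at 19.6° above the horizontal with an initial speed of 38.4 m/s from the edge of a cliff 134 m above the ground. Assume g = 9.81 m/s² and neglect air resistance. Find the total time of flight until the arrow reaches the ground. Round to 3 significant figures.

Vertical component: v_y = 38.4 sin 19.6° = 12.88 m/s.
Taking up as positive with launch at y = 134 m, landing at y = 0: 0 = 134 + 12.88 t − ½(9.81) t².
Solving 4.905 t² − 12.88 t − 134 = 0 gives t = [12.88 + √(12.88² + 4·4.905·134)] / 9.810 = 6.70 s.

6.70 s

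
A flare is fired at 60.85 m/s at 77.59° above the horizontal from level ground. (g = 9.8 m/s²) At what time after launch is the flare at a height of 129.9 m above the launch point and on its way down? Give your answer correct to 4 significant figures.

v_y0 = 60.85 sin 77.59° = 59.428 m/s.
Set y = v_y0 t − ½ g t² = 129.9: 4.900 t² − 59.428 t + 129.9 = 0.
t = [59.428 ± √(3531.7 − 2546.0)] / 9.8 = (59.428 ± 31.396) / 9.8, giving t = 2.860 s or t = 9.268 s.
On the way down corresponds to the larger root: t = 9.268 s.

9.268 s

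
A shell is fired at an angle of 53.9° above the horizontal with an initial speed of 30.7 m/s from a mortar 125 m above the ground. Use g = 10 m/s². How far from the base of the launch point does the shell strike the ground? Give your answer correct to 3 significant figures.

Components: v_x = 30.7 cos 53.9° = 18.09 m/s, v_y = 30.7 sin 53.9° = 24.81 m/s.
Vertical: 0 = 125 + 24.81 t − ½(10) t² ⇒ 5.000 t² − 24.81 t − 125 = 0.
t = [24.81 + √(615.5 + 2500)] / 10.00 = 8.063 s.
Horizontal: R = v_x · t = 18.09 × 8.063 = 146 m.

146 m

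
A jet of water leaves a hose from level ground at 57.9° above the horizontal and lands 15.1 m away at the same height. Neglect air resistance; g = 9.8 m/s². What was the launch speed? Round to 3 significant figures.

On level ground, R = v₀² sin(2θ) / g, so v₀ = √(R g / sin 2θ).
sin(2 × 57.9°) = 0.9003.
v₀ = √(15.1 × 9.8 / 0.9003) = √164.4 = 12.8 m/s.

12.8 m/s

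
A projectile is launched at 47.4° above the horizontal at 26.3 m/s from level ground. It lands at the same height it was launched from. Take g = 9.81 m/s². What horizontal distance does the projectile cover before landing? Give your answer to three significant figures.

70.3 m

For level ground, R = v₀² sin(2θ) / g.
sin(2 × 47.4°) = sin 94.80° = 0.9965.
R = (26.3)² × 0.9965 / 9.81 = 70.3 m.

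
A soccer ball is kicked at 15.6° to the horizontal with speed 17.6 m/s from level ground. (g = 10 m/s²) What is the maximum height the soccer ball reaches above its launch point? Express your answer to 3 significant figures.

1.12 m

Vertical component of launch velocity: v_y = 17.6 sin 15.6° = 4.733 m/s.
At the highest point the vertical velocity is zero, so v_y² = 2 g h_max.
h_max = (4.733)² / (2 × 10) = 22.40 / 20.00 = 1.12 m.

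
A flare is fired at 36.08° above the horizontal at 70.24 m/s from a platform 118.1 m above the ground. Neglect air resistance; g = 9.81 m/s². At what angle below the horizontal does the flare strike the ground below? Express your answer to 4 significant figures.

48.19°

v_x = 70.24 cos 36.08° = 56.768 m/s.
At impact |v_y| = √(v_y0² + 2 g h) = √(41.365² + 2×9.81×118.1) = 63.468 m/s.
Angle below horizontal = arctan(|v_y| / v_x) = arctan(63.468 / 56.768) = 48.19°.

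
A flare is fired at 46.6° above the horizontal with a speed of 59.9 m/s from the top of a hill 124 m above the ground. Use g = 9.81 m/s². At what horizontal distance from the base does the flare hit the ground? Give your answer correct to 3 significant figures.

459 m

Components: v_x = 59.9 cos 46.6° = 41.16 m/s, v_y = 59.9 sin 46.6° = 43.52 m/s.
Vertical: 0 = 124 + 43.52 t − ½(9.81) t² ⇒ 4.905 t² − 43.52 t − 124 = 0.
t = [43.52 + √(1894 + 2433)] / 9.810 = 11.14 s.
Horizontal: R = v_x · t = 41.16 × 11.14 = 459 m.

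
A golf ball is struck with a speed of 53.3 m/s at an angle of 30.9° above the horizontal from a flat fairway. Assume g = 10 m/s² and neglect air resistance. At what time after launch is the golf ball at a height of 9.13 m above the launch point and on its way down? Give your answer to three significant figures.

v_y0 = 53.3 sin 30.9° = 27.37 m/s.
Set y = v_y0 t − ½ g t² = 9.13: 5.000 t² − 27.37 t + 9.13 = 0.
t = [27.37 ± √(749.1 − 182.6)] / 10 = (27.37 ± 23.80) / 10, giving t = 0.357 s or t = 5.12 s.
On the way down corresponds to the larger root: t = 5.12 s.

5.12 s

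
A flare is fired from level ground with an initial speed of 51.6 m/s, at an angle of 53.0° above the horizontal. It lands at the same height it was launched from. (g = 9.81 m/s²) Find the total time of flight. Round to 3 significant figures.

Vertical component: v_y = 51.6 sin 53.0° = 41.21 m/s.
For a projectile landing at launch height, time of flight is t = 2 v_y / g = 2 × 41.21 / 9.81 = 8.40 s.

8.40 s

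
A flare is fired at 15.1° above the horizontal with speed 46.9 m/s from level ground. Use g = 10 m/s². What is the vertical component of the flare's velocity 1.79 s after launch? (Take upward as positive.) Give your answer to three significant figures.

-5.68 m/s

Initial vertical component: v_y0 = 46.9 sin 15.1° = 12.22 m/s.
v_y(t) = v_y0 − g t = 12.22 − 10 × 1.79 = -5.68 m/s.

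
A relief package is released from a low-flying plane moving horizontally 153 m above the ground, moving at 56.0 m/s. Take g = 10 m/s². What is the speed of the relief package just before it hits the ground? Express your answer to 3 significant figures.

78.7 m/s

Fall time: t = √(2 × 153 / 10) = 5.532 s.
At impact: v_x = 56.0 m/s (unchanged), v_y = g t = 10 × 5.532 = 55.32 m/s.
Speed = √(v_x² + v_y²) = √(3136 + 3060) = 78.7 m/s.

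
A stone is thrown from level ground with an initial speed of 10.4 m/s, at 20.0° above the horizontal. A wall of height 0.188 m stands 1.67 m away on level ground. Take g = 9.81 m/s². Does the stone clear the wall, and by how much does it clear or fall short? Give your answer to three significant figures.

Yes — it clears the wall by 0.277 m.

v_x = 10.4 cos 20.0° = 9.773 m/s; v_y0 = 10.4 sin 20.0° = 3.557 m/s.
Time to reach the wall: t = 1.67 / 9.773 = 0.1709 s.
Height at that point: y = 3.557×0.1709 − 4.905×0.1709² = 0.4646 m.
That is 0.4646 − 0.188 = 0.277 m above the top of the wall, so the stone clears it.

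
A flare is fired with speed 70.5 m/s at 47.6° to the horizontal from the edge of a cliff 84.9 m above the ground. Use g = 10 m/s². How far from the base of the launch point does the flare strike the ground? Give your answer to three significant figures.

563 m

Components: v_x = 70.5 cos 47.6° = 47.54 m/s, v_y = 70.5 sin 47.6° = 52.06 m/s.
Vertical: 0 = 84.9 + 52.06 t − ½(10) t² ⇒ 5.000 t² − 52.06 t − 84.9 = 0.
t = [52.06 + √(2710 + 1698)] / 10.00 = 11.85 s.
Horizontal: R = v_x · t = 47.54 × 11.85 = 563 m.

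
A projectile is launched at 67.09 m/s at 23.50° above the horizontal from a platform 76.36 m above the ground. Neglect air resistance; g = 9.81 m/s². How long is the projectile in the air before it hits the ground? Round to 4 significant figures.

Vertical component: v_y = 67.09 sin 23.50° = 26.752 m/s.
Taking up as positive with launch at y = 76.36 m, landing at y = 0: 0 = 76.36 + 26.752 t − ½(9.81) t².
Solving 4.905 t² − 26.752 t − 76.36 = 0 gives t = [26.752 + √(26.752² + 4·4.905·76.36)] / 9.810 = 7.523 s.

7.523 s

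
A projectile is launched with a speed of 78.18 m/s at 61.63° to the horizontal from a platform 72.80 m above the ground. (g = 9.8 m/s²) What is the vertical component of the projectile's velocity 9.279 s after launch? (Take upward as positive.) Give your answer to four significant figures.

Initial vertical component: v_y0 = 78.18 sin 61.63° = 68.790 m/s.
v_y(t) = v_y0 − g t = 68.790 − 9.8 × 9.279 = -22.14 m/s.

-22.14 m/s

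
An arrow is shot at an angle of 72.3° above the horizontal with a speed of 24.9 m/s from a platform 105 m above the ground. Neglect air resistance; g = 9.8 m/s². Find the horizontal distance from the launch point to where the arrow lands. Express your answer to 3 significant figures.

Components: v_x = 24.9 cos 72.3° = 7.570 m/s, v_y = 24.9 sin 72.3° = 23.72 m/s.
Vertical: 0 = 105 + 23.72 t − ½(9.8) t² ⇒ 4.900 t² − 23.72 t − 105 = 0.
t = [23.72 + √(562.6 + 2058)] / 9.800 = 7.644 s.
Horizontal: R = v_x · t = 7.570 × 7.644 = 57.9 m.

57.9 m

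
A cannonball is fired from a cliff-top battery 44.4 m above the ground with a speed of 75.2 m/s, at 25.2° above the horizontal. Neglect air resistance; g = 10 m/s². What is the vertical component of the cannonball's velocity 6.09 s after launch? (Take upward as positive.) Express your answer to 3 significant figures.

-28.9 m/s

Initial vertical component: v_y0 = 75.2 sin 25.2° = 32.02 m/s.
v_y(t) = v_y0 − g t = 32.02 − 10 × 6.09 = -28.9 m/s.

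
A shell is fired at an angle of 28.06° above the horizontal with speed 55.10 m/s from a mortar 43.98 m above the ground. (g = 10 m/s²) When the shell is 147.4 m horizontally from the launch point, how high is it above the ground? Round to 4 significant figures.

76.60 m

v_x = 55.10 cos 28.06° = 48.623 m/s, v_y0 = 55.10 sin 28.06° = 25.919 m/s.
Time to reach x = 147.4 m: t = x / v_x = 147.4 / 48.623 = 3.0315 s.
y = 43.98 + v_y0 t − ½ g t² = 43.98 + 25.919×3.0315 − 5.000×3.0315² = 76.60 m.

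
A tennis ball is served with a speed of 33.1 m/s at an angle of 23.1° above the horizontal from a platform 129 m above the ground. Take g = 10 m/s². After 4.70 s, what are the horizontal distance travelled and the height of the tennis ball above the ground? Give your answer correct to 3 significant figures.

v_x = 33.1 cos 23.1° = 30.45 m/s; v_y0 = 33.1 sin 23.1° = 12.99 m/s.
x = v_x t = 30.45 × 4.70 = 143 m.
y = 129 + v_y0 t − ½ g t² = 79.6 m.

x = 143 m, y = 79.6 m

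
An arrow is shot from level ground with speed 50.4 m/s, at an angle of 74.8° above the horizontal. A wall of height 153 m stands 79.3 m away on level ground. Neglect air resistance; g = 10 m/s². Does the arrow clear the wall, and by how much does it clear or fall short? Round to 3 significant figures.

No — it falls 41.2 m short of clearing the wall.

v_x = 50.4 cos 74.8° = 13.21 m/s; v_y0 = 50.4 sin 74.8° = 48.64 m/s.
Time to reach the wall: t = 79.3 / 13.21 = 6.003 s.
Height at that point: y = 48.64×6.003 − 5.000×6.003² = 111.8 m.
That is 153 − 111.8 = 41.2 m below the top of the wall, so the arrow does not clear it.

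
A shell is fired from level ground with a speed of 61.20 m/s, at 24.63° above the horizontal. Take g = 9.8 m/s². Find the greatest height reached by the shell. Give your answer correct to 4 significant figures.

33.19 m

Vertical component of launch velocity: v_y = 61.20 sin 24.63° = 25.506 m/s.
At the highest point the vertical velocity is zero, so v_y² = 2 g h_max.
h_max = (25.506)² / (2 × 9.8) = 650.56 / 19.60 = 33.19 m.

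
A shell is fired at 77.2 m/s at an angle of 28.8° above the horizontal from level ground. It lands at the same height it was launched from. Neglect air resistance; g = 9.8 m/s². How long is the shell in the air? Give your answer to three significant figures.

Vertical component: v_y = 77.2 sin 28.8° = 37.19 m/s.
For a projectile landing at launch height, time of flight is t = 2 v_y / g = 2 × 37.19 / 9.8 = 7.59 s.

7.59 s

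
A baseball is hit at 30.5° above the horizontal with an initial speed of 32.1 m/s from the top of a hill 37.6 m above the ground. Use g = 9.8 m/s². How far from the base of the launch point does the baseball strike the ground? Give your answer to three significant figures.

135 m

Components: v_x = 32.1 cos 30.5° = 27.66 m/s, v_y = 32.1 sin 30.5° = 16.29 m/s.
Vertical: 0 = 37.6 + 16.29 t − ½(9.8) t² ⇒ 4.900 t² − 16.29 t − 37.6 = 0.
t = [16.29 + √(265.4 + 737.0)] / 9.800 = 4.893 s.
Horizontal: R = v_x · t = 27.66 × 4.893 = 135 m.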